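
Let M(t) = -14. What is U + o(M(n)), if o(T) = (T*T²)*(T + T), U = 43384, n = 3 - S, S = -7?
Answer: 120216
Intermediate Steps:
n = 10 (n = 3 - 1*(-7) = 3 + 7 = 10)
o(T) = 2*T⁴ (o(T) = T³*(2*T) = 2*T⁴)
U + o(M(n)) = 43384 + 2*(-14)⁴ = 43384 + 2*38416 = 43384 + 76832 = 120216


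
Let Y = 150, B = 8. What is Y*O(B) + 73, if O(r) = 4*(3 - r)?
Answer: -2927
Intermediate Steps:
O(r) = 12 - 4*r
Y*O(B) + 73 = 150*(12 - 4*8) + 73 = 150*(12 - 32) + 73 = 150*(-20) + 73 = -3000 + 73 = -2927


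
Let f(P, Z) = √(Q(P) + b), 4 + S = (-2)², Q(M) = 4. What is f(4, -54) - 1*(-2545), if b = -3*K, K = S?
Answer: 2547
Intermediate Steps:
S = 0 (S = -4 + (-2)² = -4 + 4 = 0)
K = 0
b = 0 (b = -3*0 = 0)
f(P, Z) = 2 (f(P, Z) = √(4 + 0) = √4 = 2)
f(4, -54) - 1*(-2545) = 2 - 1*(-2545) = 2 + 2545 = 2547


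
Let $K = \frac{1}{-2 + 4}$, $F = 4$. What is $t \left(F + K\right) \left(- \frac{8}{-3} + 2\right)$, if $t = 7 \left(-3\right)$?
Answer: $-441$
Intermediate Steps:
$K = \frac{1}{2} \approx 0.5$
$t = -21$
$t \left(F + K\right) \left(- \frac{8}{-3} + 2\right) = - 21 \left(4 + \frac{1}{2}\right) \left(- \frac{8}{-3} + 2\right) = - 21 \frac{9 \left(\left(-8\right) \left(- \frac{1}{3}\right) + 2\right)}{2} = - 21 \frac{9 \left(\frac{8}{3} + 2\right)}{2} = - 21 \cdot \frac{9}{2} \cdot \frac{14}{3} = \left(-21\right) 21 = -441$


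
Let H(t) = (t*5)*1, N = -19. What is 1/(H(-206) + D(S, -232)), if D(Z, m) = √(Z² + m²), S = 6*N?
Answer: -103/99408 - √16705/497040 ≈ -0.0012962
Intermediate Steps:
H(t) = 5*t (H(t) = (5*t)*1 = 5*t)
S = -114 (S = 6*(-19) = -114)
1/(H(-206) + D(S, -232)) = 1/(5*(-206) + √((-114)² + (-232)²)) = 1/(-1030 + √(12996 + 53824)) = 1/(-1030 + √66820) = 1/(-1030 + 2*√16705)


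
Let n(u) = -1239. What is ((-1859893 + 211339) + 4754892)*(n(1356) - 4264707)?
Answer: -13251470165748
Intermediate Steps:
((-1859893 + 211339) + 4754892)*(n(1356) - 4264707) = ((-1859893 + 211339) + 4754892)*(-1239 - 4264707) = (-1648554 + 4754892)*(-4265946) = 3106338*(-4265946) = -13251470165748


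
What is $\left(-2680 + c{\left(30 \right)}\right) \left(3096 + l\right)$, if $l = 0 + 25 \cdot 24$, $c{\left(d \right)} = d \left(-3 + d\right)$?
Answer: $-6911520$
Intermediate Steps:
$l = 600$ ($l = 0 + 600 = 600$)
$\left(-2680 + c{\left(30 \right)}\right) \left(3096 + l\right) = \left(-2680 + 30 \left(-3 + 30\right)\right) \left(3096 + 600\right) = \left(-2680 + 30 \cdot 27\right) 3696 = \left(-2680 + 810\right) 3696 = \left(-1870\right) 3696 = -6911520$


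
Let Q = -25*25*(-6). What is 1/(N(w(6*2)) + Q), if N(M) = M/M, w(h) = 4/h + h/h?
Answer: 1/3751 ≈ 0.00026660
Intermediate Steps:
w(h) = 1 + 4/h (w(h) = 4/h + 1 = 1 + 4/h)
N(M) = 1
Q = 3750 (Q = -625*(-6) = 3750)
1/(N(w(6*2)) + Q) = 1/(1 + 3750) = 1/3751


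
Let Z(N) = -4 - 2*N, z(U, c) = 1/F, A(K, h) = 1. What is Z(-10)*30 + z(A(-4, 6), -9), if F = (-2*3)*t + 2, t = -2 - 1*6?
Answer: 24001/50 ≈ 480.02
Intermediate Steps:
t = -8 (t = -2 - 6 = -8)
F = 50 (F = -2*3*(-8) + 2 = -6*(-8) + 2 = 48 + 2 = 50)
z(U, c) = 1/50
Z(-10)*30 + z(A(-4, 6), -9) = (-4 - 2*(-10))*30 + 1/50 = (-4 + 20)*30 + 1/50 = 16*30 + 1/50 = 480 + 1/50 = 24001/50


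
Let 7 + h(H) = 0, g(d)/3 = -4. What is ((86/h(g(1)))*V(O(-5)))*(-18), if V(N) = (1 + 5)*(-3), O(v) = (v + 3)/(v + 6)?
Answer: -27864/7 ≈ -3980.6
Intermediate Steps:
O(v) = (3 + v)/(6 + v)
g(d) = -12 (g(d) = 3*(-4) = -12)
h(H) = -7 (h(H) = -7 + 0 = -7)
V(N) = -18 (V(N) = 6*(-3) = -18)
((86/h(g(1)))*V(O(-5)))*(-18) = ((86/(-7))*(-18))*(-18) = ((86*(-⅐))*(-18))*(-18) = -86/7*(-18)*(-18) = (1548/7)*(-18) = -27864/7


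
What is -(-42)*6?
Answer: 252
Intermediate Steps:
-(-42)*6 = -42*(-6) = 252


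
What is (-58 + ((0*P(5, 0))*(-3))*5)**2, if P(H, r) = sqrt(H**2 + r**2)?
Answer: 3364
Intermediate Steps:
(-58 + ((0*P(5, 0))*(-3))*5)**2 = (-58 + ((0*sqrt(5**2 + 0**2))*(-3))*5)**2 = (-58 + ((0*sqrt(25 + 0))*(-3))*5)**2 = (-58 + ((0*sqrt(25))*(-3))*5)**2 = (-58 + ((0*5)*(-3))*5)**2 = (-58 + (0*(-3))*5)**2 = (-58 + 0*5)**2 = (-58 + 0)**2 = (-58)**2 = 3364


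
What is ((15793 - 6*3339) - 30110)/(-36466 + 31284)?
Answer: 34351/5182 ≈ 6.6289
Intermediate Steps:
((15793 - 6*3339) - 30110)/(-36466 + 31284) = ((15793 - 20034) - 30110)/(-5182) = (-4241 - 30110)*(-1/5182) = -34351*(-1/5182) = 34351/5182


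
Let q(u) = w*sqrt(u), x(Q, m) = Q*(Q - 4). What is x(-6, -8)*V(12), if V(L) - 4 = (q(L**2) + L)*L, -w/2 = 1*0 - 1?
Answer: 26160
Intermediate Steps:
x(Q, m) = Q*(-4 + Q)
w = 2 (w = -2*(1*0 - 1) = -2*(0 - 1) = -2*(-1) = 2)
q(u) = 2*sqrt(u)
V(L) = 4 + L*(L + 2*sqrt(L**2)) (V(L) = 4 + (2*sqrt(L**2) + L)*L = 4 + (L + 2*sqrt(L**2))*L = 4 + L*(L + 2*sqrt(L**2)))
x(-6, -8)*V(12) = (-6*(-4 - 6))*(4 + 12**2 + 2*12*sqrt(12**2)) = (-6*(-10))*(4 + 144 + 2*12*sqrt(144)) = 60*(4 + 144 + 2*12*12) = 60*(4 + 144 + 288) = 60*436 = 26160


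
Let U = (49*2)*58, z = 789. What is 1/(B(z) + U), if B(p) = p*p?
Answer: 1/628205 ≈ 1.5918e-6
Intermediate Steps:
B(p) = p**2
U = 5684 (U = 98*58 = 5684)
1/(B(z) + U) = 1/(789**2 + 5684) = 1/(622521 + 5684) = 1/628205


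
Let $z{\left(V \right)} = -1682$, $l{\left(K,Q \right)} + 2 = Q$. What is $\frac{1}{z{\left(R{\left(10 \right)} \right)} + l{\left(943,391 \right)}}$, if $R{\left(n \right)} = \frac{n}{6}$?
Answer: $- \frac{1}{1293} \approx -0.0007734$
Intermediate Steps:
$R{\left(n \right)} = \frac{n}{6}$ ($R{\left(n \right)} = n \frac{1}{6} = \frac{n}{6}$)
$l{\left(K,Q \right)} = -2 + Q$
$\frac{1}{z{\left(R{\left(10 \right)} \right)} + l{\left(943,391 \right)}} = \frac{1}{-1682 + \left(-2 + 391\right)} = \frac{1}{-1682 + 389} = \frac{1}{-1293} = - \frac{1}{1293}$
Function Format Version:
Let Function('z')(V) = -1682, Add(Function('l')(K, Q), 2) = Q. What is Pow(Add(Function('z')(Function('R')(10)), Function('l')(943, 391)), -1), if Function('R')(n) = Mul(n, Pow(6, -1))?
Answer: Rational(-1, 1293) ≈ -0.00077340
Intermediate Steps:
Function('R')(n) = Mul(Rational(1, 6), n) (Function('R')(n) = Mul(n, Rational(1, 6)) = Mul(Rational(1, 6), n))
Function('l')(K, Q) = Add(-2, Q)
Pow(Add(Function('z')(Function('R')(10)), Function('l')(943, 391)), -1) = Pow(Add(-1682, Add(-2, 391)), -1) = Pow(Add(-1682, 389), -1) = Pow(-1293, -1) = Rational(-1, 1293)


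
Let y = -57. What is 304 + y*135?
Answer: -7391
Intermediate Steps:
304 + y*135 = 304 - 57*135 = 304 - 7695 = -7391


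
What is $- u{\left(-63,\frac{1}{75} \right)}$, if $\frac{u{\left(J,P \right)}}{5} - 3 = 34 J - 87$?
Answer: $11130$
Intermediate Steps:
$u{\left(J,P \right)} = -420 + 170 J$ ($u{\left(J,P \right)} = 15 + 5 \left(34 J - 87\right) = 15 + 5 \left(-87 + 34 J\right) = 15 + \left(-435 + 170 J\right) = -420 + 170 J$)
$- u{\left(-63,\frac{1}{75} \right)} = - (-420 + 170 \left(-63\right)) = - (-420 - 10710) = \left(-1\right) \left(-11130\right) = 11130$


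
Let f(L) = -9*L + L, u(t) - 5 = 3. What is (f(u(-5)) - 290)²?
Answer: 125316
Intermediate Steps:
u(t) = 8 (u(t) = 5 + 3 = 8)
f(L) = -8*L
(f(u(-5)) - 290)² = (-8*8 - 290)² = (-64 - 290)² = (-354)² = 125316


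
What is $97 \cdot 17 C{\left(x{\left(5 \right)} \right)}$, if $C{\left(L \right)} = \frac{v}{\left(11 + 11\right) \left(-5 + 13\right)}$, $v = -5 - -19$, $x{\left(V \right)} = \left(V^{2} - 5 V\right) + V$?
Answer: $\frac{11543}{88} \approx 131.17$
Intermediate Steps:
$x{\left(V \right)} = V^{2} - 4 V$
$v = 14$ ($v = -5 + 19 = 14$)
$C{\left(L \right)} = \frac{7}{88}$ ($C{\left(L \right)} = \frac{14}{\left(11 + 11\right) \left(-5 + 13\right)} = \frac{14}{22 \cdot 8} = \frac{14}{176} = 14 \cdot \frac{1}{176} = \frac{7}{88}$)
$97 \cdot 17 C{\left(x{\left(5 \right)} \right)} = 97 \cdot 17 \cdot \frac{7}{88} = 1649 \cdot \frac{7}{88} = \frac{11543}{88}$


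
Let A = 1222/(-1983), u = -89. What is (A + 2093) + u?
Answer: 3972710/1983 ≈ 2003.4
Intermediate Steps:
A = -1222/1983 (A = 1222*(-1/1983) = -1222/1983 ≈ -0.61624)
(A + 2093) + u = (-1222/1983 + 2093) - 89 = 4149197/1983 - 89 = 3972710/1983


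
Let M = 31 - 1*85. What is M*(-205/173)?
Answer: 11070/173 ≈ 63.988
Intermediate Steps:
M = -54 (M = 31 - 85 = -54)
M*(-205/173) = -(-11070)/173 = -54*(-205/173) = 11070/173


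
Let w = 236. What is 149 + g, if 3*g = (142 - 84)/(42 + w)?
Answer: 62162/417 ≈ 149.07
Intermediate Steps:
g = 29/417 (g = ((142 - 84)/(42 + 236))/3 = (58/278)/3 = (58*(1/278))/3 = (1/3)*(29/139) = 29/417 ≈ 0.069544)
149 + g = 149 + 29/417 = 62162/417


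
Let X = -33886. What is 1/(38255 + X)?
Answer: 1/4369 ≈ 0.00022889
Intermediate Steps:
1/(38255 + X) = 1/(38255 - 33886) = 1/4369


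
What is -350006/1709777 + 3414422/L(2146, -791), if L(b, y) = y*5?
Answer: -5839284477624/6762168035 ≈ -863.52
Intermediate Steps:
L(b, y) = 5*y
-350006/1709777 + 3414422/L(2146, -791) = -350006/1709777 + 3414422/((5*(-791))) = -350006*1/1709777 + 3414422/(-3955) = -350006/1709777 + 3414422*(-1/3955) = -350006/1709777 - 3414422/3955 = -5839284477624/6762168035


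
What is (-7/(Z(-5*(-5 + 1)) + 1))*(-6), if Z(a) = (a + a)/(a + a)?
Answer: 21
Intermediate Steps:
Z(a) = 1 (Z(a) = (2*a)/((2*a)) = (2*a)*(1/(2*a)) = 1)
(-7/(Z(-5*(-5 + 1)) + 1))*(-6) = (-7/(1 + 1))*(-6) = (-7/2)*(-6) = ((½)*(-7))*(-6) = -7/2*(-6) = 21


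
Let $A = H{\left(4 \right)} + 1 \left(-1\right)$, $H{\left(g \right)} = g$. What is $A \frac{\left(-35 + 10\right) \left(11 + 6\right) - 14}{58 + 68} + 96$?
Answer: $\frac{3593}{42} \approx 85.548$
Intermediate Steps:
$A = 3$ ($A = 4 + 1 \left(-1\right) = 4 - 1 = 3$)
$A \frac{\left(-35 + 10\right) \left(11 + 6\right) - 14}{58 + 68} + 96 = 3 \frac{\left(-35 + 10\right) \left(11 + 6\right) - 14}{58 + 68} + 96 = 3 \frac{\left(-25\right) 17 - 14}{126} + 96 = 3 \left(-425 - 14\right) \frac{1}{126} + 96 = 3 \left(\left(-439\right) \frac{1}{126}\right) + 96 = 3 \left(- \frac{439}{126}\right) + 96 = - \frac{439}{42} + 96 = \frac{3593}{42}$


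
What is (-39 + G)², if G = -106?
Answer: 21025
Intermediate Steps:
(-39 + G)² = (-39 - 106)² = (-145)² = 21025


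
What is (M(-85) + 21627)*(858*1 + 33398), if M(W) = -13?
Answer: 740409184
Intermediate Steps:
(M(-85) + 21627)*(858*1 + 33398) = (-13 + 21627)*(858*1 + 33398) = 21614*(858 + 33398) = 21614*34256 = 740409184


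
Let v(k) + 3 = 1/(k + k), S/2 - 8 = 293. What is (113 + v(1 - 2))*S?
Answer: 65919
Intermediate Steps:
S = 602 (S = 16 + 2*293 = 16 + 586 = 602)
v(k) = -3 + 1/(2*k) (v(k) = -3 + 1/(k + k) = -3 + 1/(2*k))
(113 + v(1 - 2))*S = (113 + (-3 + 1/(2*(1 - 2))))*602 = (113 + (-3 + (½)/(-1)))*602 = (113 + (-3 + (½)*(-1)))*602 = (113 + (-3 - ½))*602 = (113 - 7/2)*602 = (219/2)*602 = 65919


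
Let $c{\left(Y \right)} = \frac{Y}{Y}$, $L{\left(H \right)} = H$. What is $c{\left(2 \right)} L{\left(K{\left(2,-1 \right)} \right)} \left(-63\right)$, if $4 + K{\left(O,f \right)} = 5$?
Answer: $-63$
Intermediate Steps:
$K{\left(O,f \right)} = 1$ ($K{\left(O,f \right)} = -4 + 5 = 1$)
$c{\left(Y \right)} = 1$
$c{\left(2 \right)} L{\left(K{\left(2,-1 \right)} \right)} \left(-63\right) = 1 \cdot 1 \left(-63\right) = 1 \left(-63\right) = -63$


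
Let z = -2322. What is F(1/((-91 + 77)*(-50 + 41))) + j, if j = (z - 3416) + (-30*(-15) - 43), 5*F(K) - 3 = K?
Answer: -3358151/630 ≈ -5330.4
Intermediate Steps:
F(K) = ⅗ + K/5
j = -5331 (j = (-2322 - 3416) + (-30*(-15) - 43) = -5738 + (450 - 43) = -5738 + 407 = -5331)
F(1/((-91 + 77)*(-50 + 41))) + j = (⅗ + 1/(5*(((-91 + 77)*(-50 + 41))))) - 5331 = (⅗ + 1/(5*((-14*(-9))))) - 5331 = (⅗ + (⅕)/126) - 5331 = (⅗ + (⅕)*(1/126)) - 5331 = (⅗ + 1/630) - 5331 = 379/630 - 5331 = -3358151/630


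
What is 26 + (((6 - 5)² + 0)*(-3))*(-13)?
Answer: 65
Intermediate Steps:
26 + (((6 - 5)² + 0)*(-3))*(-13) = 26 + ((1² + 0)*(-3))*(-13) = 26 + ((1 + 0)*(-3))*(-13) = 26 + (1*(-3))*(-13) = 26 - 3*(-13) = 26 + 39 = 65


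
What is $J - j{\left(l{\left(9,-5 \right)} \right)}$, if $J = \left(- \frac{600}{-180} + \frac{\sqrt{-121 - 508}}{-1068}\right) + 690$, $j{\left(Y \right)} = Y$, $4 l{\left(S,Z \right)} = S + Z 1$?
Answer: $\frac{2077}{3} - \frac{i \sqrt{629}}{1068} \approx 692.33 - 0.023483 i$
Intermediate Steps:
$l{\left(S,Z \right)} = \frac{S}{4} + \frac{Z}{4}$ ($l{\left(S,Z \right)} = \frac{S + Z 1}{4} = \frac{S + Z}{4} = \frac{S}{4} + \frac{Z}{4}$)
$J = \frac{2080}{3} - \frac{i \sqrt{629}}{1068}$ ($J = \left(\left(-600\right) \left(- \frac{1}{180}\right) + \sqrt{-629} \left(- \frac{1}{1068}\right)\right) + 690 = \left(\frac{10}{3} + i \sqrt{629} \left(- \frac{1}{1068}\right)\right) + 690 = \left(\frac{10}{3} - \frac{i \sqrt{629}}{1068}\right) + 690 = \frac{2080}{3} - \frac{i \sqrt{629}}{1068} \approx 693.33 - 0.023483 i$)
$J - j{\left(l{\left(9,-5 \right)} \right)} = \left(\frac{2080}{3} - \frac{i \sqrt{629}}{1068}\right) - \left(\frac{1}{4} \cdot 9 + \frac{1}{4} \left(-5\right)\right) = \left(\frac{2080}{3} - \frac{i \sqrt{629}}{1068}\right) - \left(\frac{9}{4} - \frac{5}{4}\right) = \left(\frac{2080}{3} - \frac{i \sqrt{629}}{1068}\right) - 1 = \frac{2077}{3} - \frac{i \sqrt{629}}{1068}$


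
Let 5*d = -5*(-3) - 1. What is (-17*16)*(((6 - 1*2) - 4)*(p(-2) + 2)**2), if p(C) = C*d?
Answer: 0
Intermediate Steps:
d = 14/5 (d = (-5*(-3) - 1)/5 = (15 - 1)/5 = (1/5)*14 = 14/5 ≈ 2.8000)
p(C) = 14*C/5 (p(C) = C*(14/5) = 14*C/5)
(-17*16)*(((6 - 1*2) - 4)*(p(-2) + 2)**2) = (-17*16)*(((6 - 1*2) - 4)*((14/5)*(-2) + 2)**2) = -272*((6 - 2) - 4)*(-28/5 + 2)**2 = -272*(4 - 4)*(-18/5)**2 = -0*324/25 = -272*0 = 0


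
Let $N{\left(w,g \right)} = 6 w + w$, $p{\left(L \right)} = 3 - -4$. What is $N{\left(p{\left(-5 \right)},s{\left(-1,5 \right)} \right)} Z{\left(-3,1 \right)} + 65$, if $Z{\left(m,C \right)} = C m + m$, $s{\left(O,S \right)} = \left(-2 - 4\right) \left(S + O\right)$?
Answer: $-229$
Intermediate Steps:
$p{\left(L \right)} = 7$ ($p{\left(L \right)} = 3 + 4 = 7$)
$s{\left(O,S \right)} = - 6 O - 6 S$ ($s{\left(O,S \right)} = - 6 \left(O + S\right) = - 6 O - 6 S$)
$N{\left(w,g \right)} = 7 w$
$Z{\left(m,C \right)} = m + C m$
$N{\left(p{\left(-5 \right)},s{\left(-1,5 \right)} \right)} Z{\left(-3,1 \right)} + 65 = 7 \cdot 7 \left(- 3 \left(1 + 1\right)\right) + 65 = 49 \left(\left(-3\right) 2\right) + 65 = 49 \left(-6\right) + 65 = -294 + 65 = -229$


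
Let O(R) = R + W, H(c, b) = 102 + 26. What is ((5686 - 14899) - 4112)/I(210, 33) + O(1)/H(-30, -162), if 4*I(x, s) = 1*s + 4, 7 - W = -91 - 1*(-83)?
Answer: -426363/296 ≈ -1440.4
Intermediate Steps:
W = 15 (W = 7 - (-91 - 1*(-83)) = 7 - (-91 + 83) = 7 - 1*(-8) = 7 + 8 = 15)
H(c, b) = 128
I(x, s) = 1 + s/4 (I(x, s) = (1*s + 4)/4 = (s + 4)/4 = (4 + s)/4 = 1 + s/4)
O(R) = 15 + R (O(R) = R + 15 = 15 + R)
((5686 - 14899) - 4112)/I(210, 33) + O(1)/H(-30, -162) = ((5686 - 14899) - 4112)/(1 + (¼)*33) + (15 + 1)/128 = (-9213 - 4112)/(1 + 33/4) + 16*(1/128) = -13325/37/4 + ⅛ = -13325*4/37 + ⅛ = -53300/37 + ⅛ = -426363/296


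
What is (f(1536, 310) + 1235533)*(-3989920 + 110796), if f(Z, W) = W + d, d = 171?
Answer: -4794651571736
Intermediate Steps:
f(Z, W) = 171 + W (f(Z, W) = W + 171 = 171 + W)
(f(1536, 310) + 1235533)*(-3989920 + 110796) = ((171 + 310) + 1235533)*(-3989920 + 110796) = (481 + 1235533)*(-3879124) = 1236014*(-3879124) = -4794651571736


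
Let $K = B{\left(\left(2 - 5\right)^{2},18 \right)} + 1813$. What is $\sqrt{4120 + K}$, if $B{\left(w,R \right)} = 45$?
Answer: $7 \sqrt{122} \approx 77.318$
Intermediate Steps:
$K = 1858$ ($K = 45 + 1813 = 1858$)
$\sqrt{4120 + K} = \sqrt{4120 + 1858} = \sqrt{5978} = 7 \sqrt{122}$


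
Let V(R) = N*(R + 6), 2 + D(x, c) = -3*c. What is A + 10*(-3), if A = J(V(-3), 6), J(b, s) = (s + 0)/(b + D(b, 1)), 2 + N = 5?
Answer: -57/2 ≈ -28.500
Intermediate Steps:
N = 3 (N = -2 + 5 = 3)
D(x, c) = -2 - 3*c
V(R) = 18 + 3*R (V(R) = 3*(R + 6) = 3*(6 + R) = 18 + 3*R)
J(b, s) = s/(-5 + b) (J(b, s) = (s + 0)/(b + (-2 - 3*1)) = s/(b + (-2 - 3)) = s/(b - 5) = s/(-5 + b))
A = 3/2 (A = 6/(-5 + (18 + 3*(-3))) = 6/(-5 + (18 - 9)) = 6/(-5 + 9) = 6/4 = 6*(¼) = 3/2 ≈ 1.5000)
A + 10*(-3) = 3/2 + 10*(-3) = 3/2 - 30 = -57/2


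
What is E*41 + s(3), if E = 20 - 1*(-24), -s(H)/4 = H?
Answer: 1792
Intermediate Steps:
s(H) = -4*H
E = 44 (E = 20 + 24 = 44)
E*41 + s(3) = 44*41 - 4*3 = 1804 - 12 = 1792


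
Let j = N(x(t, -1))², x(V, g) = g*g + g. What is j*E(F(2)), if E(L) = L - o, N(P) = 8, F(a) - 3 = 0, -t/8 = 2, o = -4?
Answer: 448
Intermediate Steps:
t = -16 (t = -8*2 = -16)
F(a) = 3 (F(a) = 3 + 0 = 3)
x(V, g) = g + g² (x(V, g) = g² + g = g + g²)
j = 64 (j = 8² = 64)
E(L) = 4 + L (E(L) = L - 1*(-4) = L + 4 = 4 + L)
j*E(F(2)) = 64*(4 + 3) = 64*7 = 448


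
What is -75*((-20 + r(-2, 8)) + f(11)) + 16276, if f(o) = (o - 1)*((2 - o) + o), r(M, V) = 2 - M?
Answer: 15976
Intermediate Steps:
f(o) = -2 + 2*o (f(o) = (-1 + o)*2 = -2 + 2*o)
-75*((-20 + r(-2, 8)) + f(11)) + 16276 = -75*((-20 + (2 - 1*(-2))) + (-2 + 2*11)) + 16276 = -75*((-20 + (2 + 2)) + (-2 + 22)) + 16276 = -75*((-20 + 4) + 20) + 16276 = -75*(-16 + 20) + 16276 = -75*4 + 16276 = -300 + 16276 = 15976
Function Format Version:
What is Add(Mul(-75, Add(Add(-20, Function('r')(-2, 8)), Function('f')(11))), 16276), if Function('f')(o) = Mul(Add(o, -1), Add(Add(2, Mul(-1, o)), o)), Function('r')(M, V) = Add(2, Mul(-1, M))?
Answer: 15976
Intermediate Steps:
Function('f')(o) = Add(-2, Mul(2, o)) (Function('f')(o) = Mul(Add(-1, o), 2) = Add(-2, Mul(2, o)))
Add(Mul(-75, Add(Add(-20, Function('r')(-2, 8)), Function('f')(11))), 16276) = Add(Mul(-75, Add(Add(-20, Add(2, Mul(-1, -2))), Add(-2, Mul(2, 11)))), 16276) = Add(Mul(-75, Add(Add(-20, Add(2, 2)), Add(-2, 22))), 16276) = Add(Mul(-75, Add(Add(-20, 4), 20)), 16276) = Add(Mul(-75, Add(-16, 20)), 16276) = Add(Mul(-75, 4), 16276) = Add(-300, 16276) = 15976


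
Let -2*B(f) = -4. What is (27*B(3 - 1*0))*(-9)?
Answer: -486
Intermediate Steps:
B(f) = 2 (B(f) = -1/2*(-4) = 2)
(27*B(3 - 1*0))*(-9) = (27*2)*(-9) = 54*(-9) = -486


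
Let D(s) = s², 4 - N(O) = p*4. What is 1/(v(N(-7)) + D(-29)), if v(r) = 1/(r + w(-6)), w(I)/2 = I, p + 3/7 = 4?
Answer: 156/131189 ≈ 0.0011891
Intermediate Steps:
p = 25/7 (p = -3/7 + 4 = 25/7 ≈ 3.5714)
N(O) = -72/7 (N(O) = 4 - 25*4/7 = 4 - 1*100/7 = 4 - 100/7 = -72/7)
w(I) = 2*I
v(r) = 1/(-12 + r) (v(r) = 1/(r + 2*(-6)) = 1/(r - 12) = 1/(-12 + r))
1/(v(N(-7)) + D(-29)) = 1/(1/(-12 - 72/7) + (-29)²) = 1/(1/(-156/7) + 841) = 1/(-7/156 + 841) = 1/(131189/156) = 156/131189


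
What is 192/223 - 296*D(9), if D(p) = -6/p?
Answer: 132592/669 ≈ 198.19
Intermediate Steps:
192/223 - 296*D(9) = 192/223 - (-1776)/9 = 192*(1/223) - (-1776)/9 = 192/223 - 296*(-2/3) = 192/223 + 592/3 = 132592/669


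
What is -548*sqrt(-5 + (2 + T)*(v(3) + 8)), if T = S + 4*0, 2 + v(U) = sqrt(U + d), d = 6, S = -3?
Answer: -548*I*sqrt(14) ≈ -2050.4*I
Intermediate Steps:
v(U) = -2 + sqrt(6 + U) (v(U) = -2 + sqrt(U + 6) = -2 + sqrt(6 + U))
T = -3 (T = -3 + 4*0 = -3 + 0 = -3)
-548*sqrt(-5 + (2 + T)*(v(3) + 8)) = -548*sqrt(-5 + (2 - 3)*((-2 + sqrt(6 + 3)) + 8)) = -548*sqrt(-5 - ((-2 + sqrt(9)) + 8)) = -548*sqrt(-5 - ((-2 + 3) + 8)) = -548*sqrt(-5 - (1 + 8)) = -548*sqrt(-5 - 1*9) = -548*sqrt(-5 - 9) = -548*I*sqrt(14)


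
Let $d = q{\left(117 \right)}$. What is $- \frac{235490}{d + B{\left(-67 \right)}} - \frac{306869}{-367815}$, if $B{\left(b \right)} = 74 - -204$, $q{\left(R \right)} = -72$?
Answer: $- \frac{1396024828}{1222095} \approx -1142.3$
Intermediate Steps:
$d = -72$
$B{\left(b \right)} = 278$ ($B{\left(b \right)} = 74 + 204 = 278$)
$- \frac{235490}{d + B{\left(-67 \right)}} - \frac{306869}{-367815} = - \frac{235490}{-72 + 278} - \frac{306869}{-367815} = - \frac{235490}{206} - - \frac{9899}{11865} = \left(-235490\right) \frac{1}{206} + \frac{9899}{11865} = - \frac{117745}{103} + \frac{9899}{11865} = - \frac{1396024828}{1222095}$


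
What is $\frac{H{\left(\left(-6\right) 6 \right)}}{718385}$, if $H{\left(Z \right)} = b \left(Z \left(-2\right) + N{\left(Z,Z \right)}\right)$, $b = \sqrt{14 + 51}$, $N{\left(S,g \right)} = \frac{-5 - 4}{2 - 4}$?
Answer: $\frac{153 \sqrt{65}}{1436770} \approx 0.00085854$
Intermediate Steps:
$N{\left(S,g \right)} = \frac{9}{2}$ ($N{\left(S,g \right)} = - \frac{9}{-2} = \left(-9\right) \left(- \frac{1}{2}\right) = \frac{9}{2}$)
$b = \sqrt{65} \approx 8.0623$
$H{\left(Z \right)} = \sqrt{65} \left(\frac{9}{2} - 2 Z\right)$ ($H{\left(Z \right)} = \sqrt{65} \left(Z \left(-2\right) + \frac{9}{2}\right) = \sqrt{65} \left(- 2 Z + \frac{9}{2}\right) = \sqrt{65} \left(\frac{9}{2} - 2 Z\right)$)
$\frac{H{\left(\left(-6\right) 6 \right)}}{718385} = \frac{\frac{1}{2} \sqrt{65} \left(9 - 4 \left(\left(-6\right) 6\right)\right)}{718385} = \frac{\sqrt{65} \left(9 - -144\right)}{2} \cdot \frac{1}{718385} = \frac{\sqrt{65} \left(9 + 144\right)}{2} \cdot \frac{1}{718385} = \frac{1}{2} \sqrt{65} \cdot 153 \cdot \frac{1}{718385} = \frac{153 \sqrt{65}}{2} \cdot \frac{1}{718385} = \frac{153 \sqrt{65}}{1436770}$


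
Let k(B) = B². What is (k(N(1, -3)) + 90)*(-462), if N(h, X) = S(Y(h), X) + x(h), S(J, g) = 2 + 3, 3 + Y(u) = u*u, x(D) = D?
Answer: -58212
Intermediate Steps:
Y(u) = -3 + u² (Y(u) = -3 + u*u = -3 + u²)
S(J, g) = 5
N(h, X) = 5 + h
(k(N(1, -3)) + 90)*(-462) = ((5 + 1)² + 90)*(-462) = (6² + 90)*(-462) = (36 + 90)*(-462) = 126*(-462) = -58212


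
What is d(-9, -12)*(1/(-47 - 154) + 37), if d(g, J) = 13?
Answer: 96668/201 ≈ 480.94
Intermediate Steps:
d(-9, -12)*(1/(-47 - 154) + 37) = 13*(1/(-47 - 154) + 37) = 13*(1/(-201) + 37) = 13*(-1/201 + 37) = 13*(7436/201) = 96668/201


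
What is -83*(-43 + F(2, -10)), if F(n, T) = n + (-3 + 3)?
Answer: 3403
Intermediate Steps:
F(n, T) = n (F(n, T) = n + 0 = n)
-83*(-43 + F(2, -10)) = -83*(-43 + 2) = -83*(-41) = 3403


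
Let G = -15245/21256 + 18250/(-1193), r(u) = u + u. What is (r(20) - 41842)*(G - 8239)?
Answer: 4375290619490097/12679204 ≈ 3.4508e+8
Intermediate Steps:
r(u) = 2*u
G = -406109285/25358408 (G = -15245*1/21256 + 18250*(-1/1193) = -15245/21256 - 18250/1193 = -406109285/25358408 ≈ -16.015)
(r(20) - 41842)*(G - 8239) = (2*20 - 41842)*(-406109285/25358408 - 8239) = (40 - 41842)*(-209334032797/25358408) = -41802*(-209334032797/25358408) = 4375290619490097/12679204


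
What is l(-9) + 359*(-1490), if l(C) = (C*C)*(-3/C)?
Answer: -534883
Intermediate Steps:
l(C) = -3*C (l(C) = C**2*(-3/C) = -3*C)
l(-9) + 359*(-1490) = -3*(-9) + 359*(-1490) = 27 - 534910 = -534883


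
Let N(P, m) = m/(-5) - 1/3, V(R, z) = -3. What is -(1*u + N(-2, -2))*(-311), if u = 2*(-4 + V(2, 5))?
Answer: -64999/15 ≈ -4333.3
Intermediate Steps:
N(P, m) = -1/3 - m/5 (N(P, m) = m*(-1/5) - 1*1/3 = -m/5 - 1/3 = -1/3 - m/5)
u = -14 (u = 2*(-4 - 3) = 2*(-7) = -14)
-(1*u + N(-2, -2))*(-311) = -(1*(-14) + (-1/3 - 1/5*(-2)))*(-311) = -(-14 + (-1/3 + 2/5))*(-311) = -(-14 + 1/15)*(-311) = -(-209)*(-311)/15 = -1*64999/15 = -64999/15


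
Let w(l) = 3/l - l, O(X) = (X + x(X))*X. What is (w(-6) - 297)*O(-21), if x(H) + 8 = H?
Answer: -306075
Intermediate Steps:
x(H) = -8 + H
O(X) = X*(-8 + 2*X) (O(X) = (X + (-8 + X))*X = (-8 + 2*X)*X = X*(-8 + 2*X))
w(l) = -l + 3/l
(w(-6) - 297)*O(-21) = ((-1*(-6) + 3/(-6)) - 297)*(2*(-21)*(-4 - 21)) = ((6 + 3*(-⅙)) - 297)*(2*(-21)*(-25)) = ((6 - ½) - 297)*1050 = (11/2 - 297)*1050 = -583/2*1050 = -306075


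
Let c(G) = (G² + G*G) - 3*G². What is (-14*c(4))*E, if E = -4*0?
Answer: 0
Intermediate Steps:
E = 0
c(G) = -G² (c(G) = (G² + G²) - 3*G² = 2*G² - 3*G² = -G²)
(-14*c(4))*E = -(-14)*4²*0 = -(-14)*16*0 = -14*(-16)*0 = 224*0 = 0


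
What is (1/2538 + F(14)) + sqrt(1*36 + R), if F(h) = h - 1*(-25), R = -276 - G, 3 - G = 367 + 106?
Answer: 98983/2538 + sqrt(230) ≈ 54.166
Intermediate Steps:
G = -470 (G = 3 - (367 + 106) = 3 - 1*473 = 3 - 473 = -470)
R = 194 (R = -276 - 1*(-470) = -276 + 470 = 194)
F(h) = 25 + h (F(h) = h + 25 = 25 + h)
(1/2538 + F(14)) + sqrt(1*36 + R) = (1/2538 + (25 + 14)) + sqrt(1*36 + 194) = (1/2538 + 39) + sqrt(36 + 194) = 98983/2538 + sqrt(230)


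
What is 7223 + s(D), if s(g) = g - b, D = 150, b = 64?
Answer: 7309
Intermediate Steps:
s(g) = -64 + g (s(g) = g - 1*64 = g - 64 = -64 + g)
7223 + s(D) = 7223 + (-64 + 150) = 7223 + 86 = 7309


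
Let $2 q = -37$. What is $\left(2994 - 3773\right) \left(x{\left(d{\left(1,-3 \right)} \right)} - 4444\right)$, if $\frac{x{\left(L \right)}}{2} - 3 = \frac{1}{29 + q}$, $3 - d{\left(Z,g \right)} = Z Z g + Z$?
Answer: $\frac{72598126}{21} \approx 3.4571 \cdot 10^{6}$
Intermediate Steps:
$q = - \frac{37}{2}$ ($q = \frac{1}{2} \left(-37\right) = - \frac{37}{2} \approx -18.5$)
$d{\left(Z,g \right)} = 3 - Z - g Z^{2}$ ($d{\left(Z,g \right)} = 3 - \left(Z Z g + Z\right) = 3 - \left(Z^{2} g + Z\right) = 3 - \left(g Z^{2} + Z\right) = 3 - \left(Z + g Z^{2}\right) = 3 - Z - g Z^{2}$)
$x{\left(L \right)} = \frac{130}{21}$ ($x{\left(L \right)} = 6 + \frac{2}{29 - \frac{37}{2}} = 6 + \frac{2}{\frac{21}{2}} = 6 + 2 \cdot \frac{2}{21} = 6 + \frac{4}{21} = \frac{130}{21}$)
$\left(2994 - 3773\right) \left(x{\left(d{\left(1,-3 \right)} \right)} - 4444\right) = \left(2994 - 3773\right) \left(\frac{130}{21} - 4444\right) = \left(-779\right) \left(- \frac{93194}{21}\right) = \frac{72598126}{21}$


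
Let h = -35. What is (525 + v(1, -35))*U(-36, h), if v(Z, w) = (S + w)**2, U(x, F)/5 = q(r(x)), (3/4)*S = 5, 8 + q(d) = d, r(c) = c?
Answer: -2629000/9 ≈ -2.9211e+5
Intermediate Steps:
q(d) = -8 + d
S = 20/3 (S = (4/3)*5 = 20/3 ≈ 6.6667)
U(x, F) = -40 + 5*x (U(x, F) = 5*(-8 + x) = -40 + 5*x)
v(Z, w) = (20/3 + w)**2
(525 + v(1, -35))*U(-36, h) = (525 + (20 + 3*(-35))**2/9)*(-40 + 5*(-36)) = (525 + (20 - 105)**2/9)*(-40 - 180) = (525 + (1/9)*(-85)**2)*(-220) = (525 + (1/9)*7225)*(-220) = (525 + 7225/9)*(-220) = (11950/9)*(-220) = -2629000/9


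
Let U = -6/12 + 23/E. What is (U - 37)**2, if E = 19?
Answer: 1901641/1444 ≈ 1316.9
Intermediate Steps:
U = 27/38 (U = -6/12 + 23/19 = -6*1/12 + 23*(1/19) = -1/2 + 23/19 = 27/38 ≈ 0.71053)
(U - 37)**2 = (27/38 - 37)**2 = (-1379/38)**2 = 1901641/1444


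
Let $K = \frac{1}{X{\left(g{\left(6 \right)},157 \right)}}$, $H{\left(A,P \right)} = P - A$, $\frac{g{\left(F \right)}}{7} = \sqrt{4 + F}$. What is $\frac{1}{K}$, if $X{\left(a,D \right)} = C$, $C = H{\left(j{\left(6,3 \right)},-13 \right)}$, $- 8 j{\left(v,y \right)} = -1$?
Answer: $- \frac{105}{8} \approx -13.125$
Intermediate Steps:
$j{\left(v,y \right)} = \frac{1}{8}$ ($j{\left(v,y \right)} = \left(- \frac{1}{8}\right) \left(-1\right) = \frac{1}{8}$)
$g{\left(F \right)} = 7 \sqrt{4 + F}$
$C = - \frac{105}{8}$ ($C = -13 - \frac{1}{8} = - \frac{105}{8} \approx -13.125$)
$X{\left(a,D \right)} = - \frac{105}{8}$
$K = - \frac{8}{105}$ ($K = \frac{1}{- \frac{105}{8}} = - \frac{8}{105} \approx -0.07619$)
$\frac{1}{K} = \frac{1}{- \frac{8}{105}} = - \frac{105}{8}$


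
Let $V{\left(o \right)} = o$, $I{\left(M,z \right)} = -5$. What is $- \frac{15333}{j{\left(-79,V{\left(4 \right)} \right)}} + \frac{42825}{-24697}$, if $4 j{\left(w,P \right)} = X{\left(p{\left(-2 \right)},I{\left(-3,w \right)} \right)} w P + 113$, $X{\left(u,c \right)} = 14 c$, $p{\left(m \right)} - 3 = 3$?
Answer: $- \frac{822281543}{183029467} \approx -4.4926$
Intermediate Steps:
$p{\left(m \right)} = 6$ ($p{\left(m \right)} = 3 + 3 = 6$)
$j{\left(w,P \right)} = \frac{113}{4} - \frac{35 P w}{2}$ ($j{\left(w,P \right)} = \frac{14 \left(-5\right) w P + 113}{4} = \frac{- 70 w P + 113}{4} = \frac{- 70 P w + 113}{4} = \frac{113 - 70 P w}{4} = \frac{113}{4} - \frac{35 P w}{2}$)
$- \frac{15333}{j{\left(-79,V{\left(4 \right)} \right)}} + \frac{42825}{-24697} = - \frac{15333}{\frac{113}{4} - 70 \left(-79\right)} + \frac{42825}{-24697} = - \frac{15333}{\frac{113}{4} + 5530} + 42825 \left(- \frac{1}{24697}\right) = - \frac{15333}{\frac{22233}{4}} - \frac{42825}{24697} = \left(-15333\right) \frac{4}{22233} - \frac{42825}{24697} = - \frac{20444}{7411} - \frac{42825}{24697} = - \frac{822281543}{183029467}$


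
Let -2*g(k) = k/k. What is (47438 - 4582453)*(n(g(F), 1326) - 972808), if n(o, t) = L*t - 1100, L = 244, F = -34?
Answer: 2949410495460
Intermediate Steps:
g(k) = -½ (g(k) = -k/(2*k) = -½*1 = -½)
n(o, t) = -1100 + 244*t (n(o, t) = 244*t - 1100 = -1100 + 244*t)
(47438 - 4582453)*(n(g(F), 1326) - 972808) = (47438 - 4582453)*((-1100 + 244*1326) - 972808) = -4535015*((-1100 + 323544) - 972808) = -4535015*(322444 - 972808) = -4535015*(-650364) = 2949410495460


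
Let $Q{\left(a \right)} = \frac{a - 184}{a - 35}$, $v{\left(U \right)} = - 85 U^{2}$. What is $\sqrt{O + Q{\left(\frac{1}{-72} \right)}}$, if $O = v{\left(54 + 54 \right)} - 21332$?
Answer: $\frac{i \sqrt{6436579291723}}{2521} \approx 1006.4 i$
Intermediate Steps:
$O = -1012772$ ($O = - 85 \left(54 + 54\right)^{2} - 21332 = - 85 \cdot 108^{2} - 21332 = \left(-85\right) 11664 - 21332 = -991440 - 21332 = -1012772$)
$Q{\left(a \right)} = \frac{-184 + a}{-35 + a}$
$\sqrt{O + Q{\left(\frac{1}{-72} \right)}} = \sqrt{-1012772 + \frac{-184 + \frac{1}{-72}}{-35 + \frac{1}{-72}}} = \sqrt{-1012772 + \frac{-184 - \frac{1}{72}}{-35 - \frac{1}{72}}} = \sqrt{-1012772 + \frac{1}{- \frac{2521}{72}} \left(- \frac{13249}{72}\right)} = \sqrt{-1012772 - - \frac{13249}{2521}} = \sqrt{-1012772 + \frac{13249}{2521}} = \sqrt{- \frac{2553184963}{2521}} = \frac{i \sqrt{6436579291723}}{2521}$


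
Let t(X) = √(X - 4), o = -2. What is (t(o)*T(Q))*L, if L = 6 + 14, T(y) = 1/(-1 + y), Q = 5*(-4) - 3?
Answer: -5*I*√6/6 ≈ -2.0412*I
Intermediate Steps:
t(X) = √(-4 + X)
Q = -23 (Q = -20 - 3 = -23)
L = 20
(t(o)*T(Q))*L = (√(-4 - 2)/(-1 - 23))*20 = (√(-6)/(-24))*20 = ((I*√6)*(-1/24))*20 = -I*√6/24*20 = -5*I*√6/6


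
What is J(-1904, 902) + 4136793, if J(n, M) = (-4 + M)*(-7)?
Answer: 4130507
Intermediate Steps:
J(n, M) = 28 - 7*M
J(-1904, 902) + 4136793 = (28 - 7*902) + 4136793 = (28 - 6314) + 4136793 = -6286 + 4136793 = 4130507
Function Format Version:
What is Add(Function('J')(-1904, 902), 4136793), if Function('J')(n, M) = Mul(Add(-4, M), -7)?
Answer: 4130507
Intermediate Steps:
Function('J')(n, M) = Add(28, Mul(-7, M))
Add(Function('J')(-1904, 902), 4136793) = Add(Add(28, Mul(-7, 902)), 4136793) = Add(Add(28, -6314), 4136793) = Add(-6286, 4136793) = 4130507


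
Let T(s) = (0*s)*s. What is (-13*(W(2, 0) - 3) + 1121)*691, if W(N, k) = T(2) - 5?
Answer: 846475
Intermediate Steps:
T(s) = 0 (T(s) = 0*s = 0)
W(N, k) = -5 (W(N, k) = 0 - 5 = -5)
(-13*(W(2, 0) - 3) + 1121)*691 = (-13*(-5 - 3) + 1121)*691 = (-13*(-8) + 1121)*691 = (104 + 1121)*691 = 1225*691 = 846475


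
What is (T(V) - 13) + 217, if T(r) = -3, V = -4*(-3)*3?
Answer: 201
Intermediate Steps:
V = 36 (V = 12*3 = 36)
(T(V) - 13) + 217 = (-3 - 13) + 217 = -16 + 217 = 201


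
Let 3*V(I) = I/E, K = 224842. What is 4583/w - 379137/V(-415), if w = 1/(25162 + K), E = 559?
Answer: 476129670529/415 ≈ 1.1473e+9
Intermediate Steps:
w = 1/250004 (w = 1/(25162 + 224842) = 1/250004 ≈ 3.9999e-6)
V(I) = I/1677 (V(I) = (I/559)/3 = I/1677)
4583/w - 379137/V(-415) = 4583/(1/250004) - 379137/((1/1677)*(-415)) = 4583*250004 - 379137/(-415/1677) = 1145768332 - 379137*(-1677/415) = 1145768332 + 635812749/415 = 476129670529/415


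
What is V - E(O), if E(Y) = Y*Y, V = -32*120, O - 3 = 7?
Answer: -3940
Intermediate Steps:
O = 10 (O = 3 + 7 = 10)
V = -3840
E(Y) = Y²
V - E(O) = -3840 - 1*10² = -3840 - 1*100 = -3840 - 100 = -3940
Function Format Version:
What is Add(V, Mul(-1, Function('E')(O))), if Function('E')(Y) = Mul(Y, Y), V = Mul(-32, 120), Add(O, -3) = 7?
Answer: -3940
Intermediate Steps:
O = 10 (O = Add(3, 7) = 10)
V = -3840
Function('E')(Y) = Pow(Y, 2)
Add(V, Mul(-1, Function('E')(O))) = Add(-3840, Mul(-1, Pow(10, 2))) = Add(-3840, Mul(-1, 100)) = Add(-3840, -100) = -3940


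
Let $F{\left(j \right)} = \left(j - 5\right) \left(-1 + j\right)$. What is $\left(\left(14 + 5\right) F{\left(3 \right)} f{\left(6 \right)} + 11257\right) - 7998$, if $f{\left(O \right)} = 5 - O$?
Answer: $3335$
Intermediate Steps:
$F{\left(j \right)} = \left(-1 + j\right) \left(-5 + j\right)$ ($F{\left(j \right)} = \left(-5 + j\right) \left(-1 + j\right) = \left(-1 + j\right) \left(-5 + j\right)$)
$\left(\left(14 + 5\right) F{\left(3 \right)} f{\left(6 \right)} + 11257\right) - 7998 = \left(\left(14 + 5\right) \left(5 + 3^{2} - 18\right) \left(5 - 6\right) + 11257\right) - 7998 = \left(19 \left(5 + 9 - 18\right) \left(5 - 6\right) + 11257\right) - 7998 = \left(19 \left(-4\right) \left(-1\right) + 11257\right) - 7998 = \left(\left(-76\right) \left(-1\right) + 11257\right) - 7998 = \left(76 + 11257\right) - 7998 = 11333 - 7998 = 3335$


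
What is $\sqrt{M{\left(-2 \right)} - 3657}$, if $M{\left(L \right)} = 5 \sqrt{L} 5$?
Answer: $\sqrt{-3657 + 25 i \sqrt{2}} \approx 0.2923 + 60.474 i$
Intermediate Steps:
$M{\left(L \right)} = 25 \sqrt{L}$
$\sqrt{M{\left(-2 \right)} - 3657} = \sqrt{25 \sqrt{-2} - 3657} = \sqrt{25 i \sqrt{2} - 3657} = \sqrt{-3657 + 25 i \sqrt{2}}$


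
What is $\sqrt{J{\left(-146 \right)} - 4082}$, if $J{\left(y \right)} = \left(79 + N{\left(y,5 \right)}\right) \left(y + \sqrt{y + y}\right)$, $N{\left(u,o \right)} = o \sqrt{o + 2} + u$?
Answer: $\sqrt{5700 - 730 \sqrt{7} - 134 i \sqrt{73} + 10 i \sqrt{511}} \approx 61.837 - 7.4296 i$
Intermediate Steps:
$N{\left(u,o \right)} = u + o \sqrt{2 + o}$ ($N{\left(u,o \right)} = o \sqrt{2 + o} + u = u + o \sqrt{2 + o}$)
$J{\left(y \right)} = \left(y + \sqrt{2} \sqrt{y}\right) \left(79 + y + 5 \sqrt{7}\right)$ ($J{\left(y \right)} = \left(79 + \left(y + 5 \sqrt{2 + 5}\right)\right) \left(y + \sqrt{y + y}\right) = \left(79 + \left(y + 5 \sqrt{7}\right)\right) \left(y + \sqrt{2 y}\right) = \left(79 + y + 5 \sqrt{7}\right) \left(y + \sqrt{2} \sqrt{y}\right) = \left(y + \sqrt{2} \sqrt{y}\right) \left(79 + y + 5 \sqrt{7}\right)$)
$\sqrt{J{\left(-146 \right)} - 4082} = \sqrt{\left(79 \left(-146\right) - 146 \left(-146 + 5 \sqrt{7}\right) + 79 \sqrt{2} \sqrt{-146} + \sqrt{2} \sqrt{-146} \left(-146 + 5 \sqrt{7}\right)\right) - 4082} = \sqrt{\left(-11534 + \left(21316 - 730 \sqrt{7}\right) + 79 \sqrt{2} i \sqrt{146} + \sqrt{2} i \sqrt{146} \left(-146 + 5 \sqrt{7}\right)\right) - 4082} = \sqrt{\left(-11534 + \left(21316 - 730 \sqrt{7}\right) + 158 i \sqrt{73} + 2 i \sqrt{73} \left(-146 + 5 \sqrt{7}\right)\right) - 4082} = \sqrt{\left(9782 - 730 \sqrt{7} + 158 i \sqrt{73} + 2 i \sqrt{73} \left(-146 + 5 \sqrt{7}\right)\right) - 4082} = \sqrt{5700 - 730 \sqrt{7} + 158 i \sqrt{73} + 2 i \sqrt{73} \left(-146 + 5 \sqrt{7}\right)}$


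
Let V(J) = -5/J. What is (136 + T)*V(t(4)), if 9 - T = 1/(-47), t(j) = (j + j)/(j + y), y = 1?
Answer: -21300/47 ≈ -453.19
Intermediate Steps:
t(j) = 2*j/(1 + j) (t(j) = (j + j)/(j + 1) = (2*j)/(1 + j) = 2*j/(1 + j))
T = 424/47 (T = 9 - 1/(-47) = 9 - 1*(-1/47) = 9 + 1/47 = 424/47 ≈ 9.0213)
(136 + T)*V(t(4)) = (136 + 424/47)*(-5/(2*4/(1 + 4))) = 6816*(-5/(2*4/5))/47 = 6816*(-5/(2*4*(⅕)))/47 = 6816*(-5/8/5)/47 = 6816*(-5*5/8)/47 = (6816/47)*(-25/8) = -21300/47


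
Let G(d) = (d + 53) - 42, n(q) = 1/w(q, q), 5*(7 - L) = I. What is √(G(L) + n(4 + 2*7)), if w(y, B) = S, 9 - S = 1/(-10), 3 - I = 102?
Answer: √7848295/455 ≈ 6.1571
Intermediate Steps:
I = -99 (I = 3 - 1*102 = 3 - 102 = -99)
L = 134/5 (L = 7 - ⅕*(-99) = 7 + 99/5 = 134/5 ≈ 26.800)
S = 91/10 (S = 9 - 1/(-10) = 9 - 1*(-⅒) = 9 + ⅒ = 91/10 ≈ 9.1000)
w(y, B) = 91/10
n(q) = 10/91 (n(q) = 1/(91/10) = 10/91)
G(d) = 11 + d (G(d) = (53 + d) - 42 = 11 + d)
√(G(L) + n(4 + 2*7)) = √((11 + 134/5) + 10/91) = √(189/5 + 10/91) = √(17249/455) = √7848295/455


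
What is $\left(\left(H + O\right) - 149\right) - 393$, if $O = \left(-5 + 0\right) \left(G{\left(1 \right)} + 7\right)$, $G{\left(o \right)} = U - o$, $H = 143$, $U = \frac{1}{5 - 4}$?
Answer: $-434$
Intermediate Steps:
$U = 1$ ($U = 1^{-1} = 1$)
$G{\left(o \right)} = 1 - o$
$O = -35$ ($O = \left(-5 + 0\right) \left(\left(1 - 1\right) + 7\right) = - 5 \left(\left(1 - 1\right) + 7\right) = - 5 \left(0 + 7\right) = \left(-5\right) 7 = -35$)
$\left(\left(H + O\right) - 149\right) - 393 = \left(\left(143 - 35\right) - 149\right) - 393 = \left(108 - 149\right) - 393 = -41 - 393 = -434$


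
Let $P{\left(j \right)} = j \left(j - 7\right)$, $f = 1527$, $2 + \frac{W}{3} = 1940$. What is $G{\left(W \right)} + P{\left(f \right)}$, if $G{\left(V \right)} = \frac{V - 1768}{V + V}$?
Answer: $\frac{793795799}{342} \approx 2.321 \cdot 10^{6}$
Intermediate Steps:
$W = 5814$ ($W = -6 + 3 \cdot 1940 = -6 + 5820 = 5814$)
$P{\left(j \right)} = j \left(-7 + j\right)$
$G{\left(V \right)} = \frac{-1768 + V}{2 V}$
$G{\left(W \right)} + P{\left(f \right)} = \frac{-1768 + 5814}{2 \cdot 5814} + 1527 \left(-7 + 1527\right) = \frac{1}{2} \cdot \frac{1}{5814} \cdot 4046 + 1527 \cdot 1520 = \frac{119}{342} + 2321040 = \frac{793795799}{342}$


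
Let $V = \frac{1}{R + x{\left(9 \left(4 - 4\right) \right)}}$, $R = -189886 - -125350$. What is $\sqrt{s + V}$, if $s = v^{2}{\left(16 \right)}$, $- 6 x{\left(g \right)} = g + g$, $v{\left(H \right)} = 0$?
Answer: $\frac{i \sqrt{16134}}{32268} \approx 0.0039364 i$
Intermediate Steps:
$x{\left(g \right)} = - \frac{g}{3}$ ($x{\left(g \right)} = - \frac{g + g}{6} = - \frac{2 g}{6} = - \frac{g}{3}$)
$R = -64536$ ($R = -189886 + 125350 = -64536$)
$s = 0$ ($s = 0^{2} = 0$)
$V = - \frac{1}{64536}$ ($V = \frac{1}{-64536 - \frac{9 \left(4 - 4\right)}{3}} = \frac{1}{-64536 - \frac{9 \cdot 0}{3}} = \frac{1}{-64536 - 0} = \frac{1}{-64536 + 0} = \frac{1}{-64536} = - \frac{1}{64536} \approx -1.5495 \cdot 10^{-5}$)
$\sqrt{s + V} = \sqrt{0 - \frac{1}{64536}} = \sqrt{- \frac{1}{64536}} = \frac{i \sqrt{16134}}{32268}$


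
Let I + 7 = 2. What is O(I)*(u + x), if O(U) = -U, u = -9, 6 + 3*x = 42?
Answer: 15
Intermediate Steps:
x = 12 (x = -2 + (⅓)*42 = -2 + 14 = 12)
I = -5 (I = -7 + 2 = -5)
O(I)*(u + x) = (-1*(-5))*(-9 + 12) = 5*3 = 15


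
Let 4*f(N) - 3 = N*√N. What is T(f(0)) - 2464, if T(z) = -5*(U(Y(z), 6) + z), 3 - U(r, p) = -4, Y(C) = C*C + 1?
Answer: -10011/4 ≈ -2502.8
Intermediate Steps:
Y(C) = 1 + C² (Y(C) = C² + 1 = 1 + C²)
U(r, p) = 7 (U(r, p) = 3 - 1*(-4) = 3 + 4 = 7)
f(N) = ¾ + N^(3/2)/4 (f(N) = ¾ + (N*√N)/4 = ¾ + N^(3/2)/4)
T(z) = -35 - 5*z (T(z) = -5*(7 + z) = -35 - 5*z)
T(f(0)) - 2464 = (-35 - 5*(¾ + 0^(3/2)/4)) - 2464 = (-35 - 5*(¾ + (¼)*0)) - 2464 = (-35 - 5*(¾ + 0)) - 2464 = (-35 - 5*¾) - 2464 = (-35 - 15/4) - 2464 = -155/4 - 2464 = -10011/4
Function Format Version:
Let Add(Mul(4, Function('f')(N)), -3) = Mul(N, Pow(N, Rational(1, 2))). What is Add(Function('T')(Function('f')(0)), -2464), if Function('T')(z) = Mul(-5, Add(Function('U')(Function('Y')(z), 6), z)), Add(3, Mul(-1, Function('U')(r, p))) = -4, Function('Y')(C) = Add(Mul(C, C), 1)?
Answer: Rational(-10011, 4) ≈ -2502.8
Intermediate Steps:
Function('Y')(C) = Add(1, Pow(C, 2)) (Function('Y')(C) = Add(Pow(C, 2), 1) = Add(1, Pow(C, 2)))
Function('U')(r, p) = 7 (Function('U')(r, p) = Add(3, Mul(-1, -4)) = Add(3, 4) = 7)
Function('f')(N) = Add(Rational(3, 4), Mul(Rational(1, 4), Pow(N, Rational(3, 2)))) (Function('f')(N) = Add(Rational(3, 4), Mul(Rational(1, 4), Mul(N, Pow(N, Rational(1, 2))))) = Add(Rational(3, 4), Mul(Rational(1, 4), Pow(N, Rational(3, 2)))))
Function('T')(z) = Add(-35, Mul(-5, z)) (Function('T')(z) = Mul(-5, Add(7, z)) = Add(-35, Mul(-5, z)))
Add(Function('T')(Function('f')(0)), -2464) = Add(Add(-35, Mul(-5, Add(Rational(3, 4), Mul(Rational(1, 4), Pow(0, Rational(3, 2)))))), -2464) = Add(Add(-35, Mul(-5, Add(Rational(3, 4), Mul(Rational(1, 4), 0)))), -2464) = Add(Add(-35, Mul(-5, Add(Rational(3, 4), 0))), -2464) = Add(Add(-35, Mul(-5, Rational(3, 4))), -2464) = Add(Add(-35, Rational(-15, 4)), -2464) = Add(Rational(-155, 4), -2464) = Rational(-10011, 4)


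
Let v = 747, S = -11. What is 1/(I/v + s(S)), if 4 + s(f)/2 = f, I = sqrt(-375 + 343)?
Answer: -8370135/251104066 - 747*I*sqrt(2)/125552033 ≈ -0.033333 - 8.4142e-6*I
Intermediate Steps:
I = 4*I*sqrt(2) (I = sqrt(-32) = 4*I*sqrt(2) ≈ 5.6569*I)
s(f) = -8 + 2*f
1/(I/v + s(S)) = 1/((4*I*sqrt(2))/747 + (-8 + 2*(-11))) = 1/((4*I*sqrt(2))*(1/747) + (-8 - 22)) = 1/(4*I*sqrt(2)/747 - 30) = 1/(-30 + 4*I*sqrt(2)/747)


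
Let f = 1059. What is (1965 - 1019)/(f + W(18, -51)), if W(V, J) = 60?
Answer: 946/1119 ≈ 0.84540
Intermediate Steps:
(1965 - 1019)/(f + W(18, -51)) = (1965 - 1019)/(1059 + 60) = 946/1119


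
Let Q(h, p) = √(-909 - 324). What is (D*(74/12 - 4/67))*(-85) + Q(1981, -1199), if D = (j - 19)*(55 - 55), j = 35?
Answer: 3*I*√137 ≈ 35.114*I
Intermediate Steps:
Q(h, p) = 3*I*√137 (Q(h, p) = √(-1233) = 3*I*√137)
D = 0 (D = (35 - 19)*(55 - 55) = 16*0 = 0)
(D*(74/12 - 4/67))*(-85) + Q(1981, -1199) = (0*(74/12 - 4/67))*(-85) + 3*I*√137 = (0*(74*(1/12) - 4*1/67))*(-85) + 3*I*√137 = (0*(37/6 - 4/67))*(-85) + 3*I*√137 = (0*(2455/402))*(-85) + 3*I*√137 = 0*(-85) + 3*I*√137 = 0 + 3*I*√137 = 3*I*√137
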